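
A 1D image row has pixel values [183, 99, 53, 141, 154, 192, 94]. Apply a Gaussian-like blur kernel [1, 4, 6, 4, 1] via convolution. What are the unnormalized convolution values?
Convolve image row [183, 99, 53, 141, 154, 192, 94] with kernel [1, 4, 6, 4, 1]: y[0] = 183×1 = 183; y[1] = 183×4 + 99×1 = 831; y[2] = 183×6 + 99×4 + 53×1 = 1547; y[3] = 183×4 + 99×6 + 53×4 + 141×1 = 1679; y[4] = 183×1 + 99×4 + 53×6 + 141×4 + 154×1 = 1615; y[5] = 99×1 + 53×4 + 141×6 + 154×4 + 192×1 = 1965; y[6] = 53×1 + 141×4 + 154×6 + 192×4 + 94×1 = 2403; y[7] = 141×1 + 154×4 + 192×6 + 94×4 = 2285; y[8] = 154×1 + 192×4 + 94×6 = 1486; y[9] = 192×1 + 94×4 = 568; y[10] = 94×1 = 94 → [183, 831, 1547, 1679, 1615, 1965, 2403, 2285, 1486, 568, 94]. Normalization factor = sum(kernel) = 16.

[183, 831, 1547, 1679, 1615, 1965, 2403, 2285, 1486, 568, 94]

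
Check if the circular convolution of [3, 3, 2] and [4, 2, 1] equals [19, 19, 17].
Recompute circular convolution of [3, 3, 2] and [4, 2, 1]: y[0] = 3×4 + 3×1 + 2×2 = 19; y[1] = 3×2 + 3×4 + 2×1 = 20; y[2] = 3×1 + 3×2 + 2×4 = 17 → [19, 20, 17]. Compare to given [19, 19, 17]: they differ at index 1: given 19, correct 20, so answer: No

No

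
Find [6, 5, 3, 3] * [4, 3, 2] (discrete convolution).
y[0] = 6×4 = 24; y[1] = 6×3 + 5×4 = 38; y[2] = 6×2 + 5×3 + 3×4 = 39; y[3] = 5×2 + 3×3 + 3×4 = 31; y[4] = 3×2 + 3×3 = 15; y[5] = 3×2 = 6

[24, 38, 39, 31, 15, 6]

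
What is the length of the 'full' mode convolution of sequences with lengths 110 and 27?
Linear/full convolution length: m + n - 1 = 110 + 27 - 1 = 136

136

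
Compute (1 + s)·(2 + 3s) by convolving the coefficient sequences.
Ascending coefficients: a = [1, 1], b = [2, 3]. c[0] = 1×2 = 2; c[1] = 1×3 + 1×2 = 5; c[2] = 1×3 = 3. Result coefficients: [2, 5, 3] → 2 + 5s + 3s^2

2 + 5s + 3s^2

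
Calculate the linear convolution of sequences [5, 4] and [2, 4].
y[0] = 5×2 = 10; y[1] = 5×4 + 4×2 = 28; y[2] = 4×4 = 16

[10, 28, 16]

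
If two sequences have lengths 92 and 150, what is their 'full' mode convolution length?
Linear/full convolution length: m + n - 1 = 92 + 150 - 1 = 241

241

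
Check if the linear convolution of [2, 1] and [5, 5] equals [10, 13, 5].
Recompute linear convolution of [2, 1] and [5, 5]: y[0] = 2×5 = 10; y[1] = 2×5 + 1×5 = 15; y[2] = 1×5 = 5 → [10, 15, 5]. Compare to given [10, 13, 5]: they differ at index 1: given 13, correct 15, so answer: No

No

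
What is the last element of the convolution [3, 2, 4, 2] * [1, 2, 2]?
Use y[k] = Σ_i a[i]·b[k-i] at k=5. y[5] = 2×2 = 4

4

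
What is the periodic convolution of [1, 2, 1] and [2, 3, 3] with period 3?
Use y[k] = Σ_j a[j]·b[(k-j) mod 3]. y[0] = 1×2 + 2×3 + 1×3 = 11; y[1] = 1×3 + 2×2 + 1×3 = 10; y[2] = 1×3 + 2×3 + 1×2 = 11. Result: [11, 10, 11]

[11, 10, 11]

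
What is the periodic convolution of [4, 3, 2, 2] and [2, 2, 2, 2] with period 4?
Use y[k] = Σ_j u[j]·v[(k-j) mod 4]. y[0] = 4×2 + 3×2 + 2×2 + 2×2 = 22; y[1] = 4×2 + 3×2 + 2×2 + 2×2 = 22; y[2] = 4×2 + 3×2 + 2×2 + 2×2 = 22; y[3] = 4×2 + 3×2 + 2×2 + 2×2 = 22. Result: [22, 22, 22, 22]

[22, 22, 22, 22]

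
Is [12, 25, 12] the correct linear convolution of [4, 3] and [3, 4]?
Recompute linear convolution of [4, 3] and [3, 4]: y[0] = 4×3 = 12; y[1] = 4×4 + 3×3 = 25; y[2] = 3×4 = 12 → [12, 25, 12]. Given [12, 25, 12] matches, so answer: Yes

Yes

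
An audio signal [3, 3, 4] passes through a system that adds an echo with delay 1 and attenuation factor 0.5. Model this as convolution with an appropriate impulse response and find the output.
Direct-path + delayed-attenuated-path model → impulse response h = [1, 0.5] (1 at lag 0, 0.5 at lag 1). Output y[n] = x[n] + 0.5·x[n - 1] (with x[n] = 0 outside 0..2): y[0] = 3 + 0.5×0 = 3; y[1] = 3 + 0.5×3 = 4.5; y[2] = 4 + 0.5×3 = 5.5; y[3] = 0 + 0.5×4 = 2.0. So y = [3, 4.5, 5.5, 2.0]

[3, 4.5, 5.5, 2.0]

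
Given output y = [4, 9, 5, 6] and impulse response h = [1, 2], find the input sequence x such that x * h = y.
Deconvolve y=[4, 9, 5, 6] by h=[1, 2]. Since h[0]=1, solve forward: x[0] = y[0] / 1 = 4; x[1] = (y[1] - 4×2) / 1 = 1; x[2] = (y[2] - 1×2) / 1 = 3. So x = [4, 1, 3]. Check by forward convolution: y[0] = 4×1 = 4; y[1] = 4×2 + 1×1 = 9; y[2] = 1×2 + 3×1 = 5; y[3] = 3×2 = 6

[4, 1, 3]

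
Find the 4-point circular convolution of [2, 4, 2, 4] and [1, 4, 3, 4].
Use y[k] = Σ_j u[j]·v[(k-j) mod 4]. y[0] = 2×1 + 4×4 + 2×3 + 4×4 = 40; y[1] = 2×4 + 4×1 + 2×4 + 4×3 = 32; y[2] = 2×3 + 4×4 + 2×1 + 4×4 = 40; y[3] = 2×4 + 4×3 + 2×4 + 4×1 = 32. Result: [40, 32, 40, 32]

[40, 32, 40, 32]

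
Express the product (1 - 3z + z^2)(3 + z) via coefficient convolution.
Ascending coefficients: a = [1, -3, 1], b = [3, 1]. c[0] = 1×3 = 3; c[1] = 1×1 + -3×3 = -8; c[2] = -3×1 + 1×3 = 0; c[3] = 1×1 = 1. Result coefficients: [3, -8, 0, 1] → 3 - 8z + z^3

3 - 8z + z^3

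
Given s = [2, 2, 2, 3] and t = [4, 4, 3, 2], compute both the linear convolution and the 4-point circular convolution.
Linear: y_lin[0] = 2×4 = 8; y_lin[1] = 2×4 + 2×4 = 16; y_lin[2] = 2×3 + 2×4 + 2×4 = 22; y_lin[3] = 2×2 + 2×3 + 2×4 + 3×4 = 30; y_lin[4] = 2×2 + 2×3 + 3×4 = 22; y_lin[5] = 2×2 + 3×3 = 13; y_lin[6] = 3×2 = 6 → [8, 16, 22, 30, 22, 13, 6]. Circular (length 4): y[0] = 2×4 + 2×2 + 2×3 + 3×4 = 30; y[1] = 2×4 + 2×4 + 2×2 + 3×3 = 29; y[2] = 2×3 + 2×4 + 2×4 + 3×2 = 28; y[3] = 2×2 + 2×3 + 2×4 + 3×4 = 30 → [30, 29, 28, 30]

Linear: [8, 16, 22, 30, 22, 13, 6], Circular: [30, 29, 28, 30]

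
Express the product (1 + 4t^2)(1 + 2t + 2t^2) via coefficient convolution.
Ascending coefficients: a = [1, 0, 4], b = [1, 2, 2]. c[0] = 1×1 = 1; c[1] = 1×2 + 0×1 = 2; c[2] = 1×2 + 0×2 + 4×1 = 6; c[3] = 0×2 + 4×2 = 8; c[4] = 4×2 = 8. Result coefficients: [1, 2, 6, 8, 8] → 1 + 2t + 6t^2 + 8t^3 + 8t^4

1 + 2t + 6t^2 + 8t^3 + 8t^4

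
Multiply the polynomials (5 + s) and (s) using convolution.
Ascending coefficients: a = [5, 1], b = [0, 1]. c[0] = 5×0 = 0; c[1] = 5×1 + 1×0 = 5; c[2] = 1×1 = 1. Result coefficients: [0, 5, 1] → 5s + s^2

5s + s^2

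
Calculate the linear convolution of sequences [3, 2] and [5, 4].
y[0] = 3×5 = 15; y[1] = 3×4 + 2×5 = 22; y[2] = 2×4 = 8

[15, 22, 8]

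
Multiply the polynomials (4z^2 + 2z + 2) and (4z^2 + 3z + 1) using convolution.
Ascending coefficients: a = [2, 2, 4], b = [1, 3, 4]. c[0] = 2×1 = 2; c[1] = 2×3 + 2×1 = 8; c[2] = 2×4 + 2×3 + 4×1 = 18; c[3] = 2×4 + 4×3 = 20; c[4] = 4×4 = 16. Result coefficients: [2, 8, 18, 20, 16] → 16z^4 + 20z^3 + 18z^2 + 8z + 2

16z^4 + 20z^3 + 18z^2 + 8z + 2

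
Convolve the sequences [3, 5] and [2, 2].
y[0] = 3×2 = 6; y[1] = 3×2 + 5×2 = 16; y[2] = 5×2 = 10

[6, 16, 10]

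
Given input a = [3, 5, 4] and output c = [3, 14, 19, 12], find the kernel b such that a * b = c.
Output length 4 = len(a) + len(b) - 1 ⇒ len(b) = 2. Solve b forward using b[k] = (c[k] - Σ_{i≥1} a[i]·b[k-i]) / a[0]: b[0] = c[0] / a[0] = 3 / 3 = 1; b[1] = (c[1] - 5×1) / a[0] = (14 - 5×1) / 3 = 3. So b = [1, 3]. Forward-check [3, 5, 4] * [1, 3]: c[0] = 3×1 = 3; c[1] = 3×3 + 5×1 = 14; c[2] = 5×3 + 4×1 = 19; c[3] = 4×3 = 12 → [3, 14, 19, 12] ✓

[1, 3]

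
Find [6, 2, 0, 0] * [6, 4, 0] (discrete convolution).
y[0] = 6×6 = 36; y[1] = 6×4 + 2×6 = 36; y[2] = 6×0 + 2×4 + 0×6 = 8; y[3] = 2×0 + 0×4 + 0×6 = 0; y[4] = 0×0 + 0×4 = 0; y[5] = 0×0 = 0

[36, 36, 8, 0, 0, 0]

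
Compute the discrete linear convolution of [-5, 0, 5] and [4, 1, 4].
y[0] = -5×4 = -20; y[1] = -5×1 + 0×4 = -5; y[2] = -5×4 + 0×1 + 5×4 = 0; y[3] = 0×4 + 5×1 = 5; y[4] = 5×4 = 20

[-20, -5, 0, 5, 20]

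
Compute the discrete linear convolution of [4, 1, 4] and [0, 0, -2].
y[0] = 4×0 = 0; y[1] = 4×0 + 1×0 = 0; y[2] = 4×-2 + 1×0 + 4×0 = -8; y[3] = 1×-2 + 4×0 = -2; y[4] = 4×-2 = -8

[0, 0, -8, -2, -8]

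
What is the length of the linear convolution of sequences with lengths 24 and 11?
Linear/full convolution length: m + n - 1 = 24 + 11 - 1 = 34

34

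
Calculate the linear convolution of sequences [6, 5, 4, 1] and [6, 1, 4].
y[0] = 6×6 = 36; y[1] = 6×1 + 5×6 = 36; y[2] = 6×4 + 5×1 + 4×6 = 53; y[3] = 5×4 + 4×1 + 1×6 = 30; y[4] = 4×4 + 1×1 = 17; y[5] = 1×4 = 4

[36, 36, 53, 30, 17, 4]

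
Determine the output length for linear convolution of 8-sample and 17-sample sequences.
Linear/full convolution length: m + n - 1 = 8 + 17 - 1 = 24

24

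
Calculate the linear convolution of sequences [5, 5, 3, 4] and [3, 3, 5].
y[0] = 5×3 = 15; y[1] = 5×3 + 5×3 = 30; y[2] = 5×5 + 5×3 + 3×3 = 49; y[3] = 5×5 + 3×3 + 4×3 = 46; y[4] = 3×5 + 4×3 = 27; y[5] = 4×5 = 20

[15, 30, 49, 46, 27, 20]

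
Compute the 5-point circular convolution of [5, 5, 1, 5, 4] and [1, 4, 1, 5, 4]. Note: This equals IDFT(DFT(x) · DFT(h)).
Either evaluate y[k] = Σ_j x[j]·h[(k-j) mod 5] directly, or use IDFT(DFT(x) · DFT(h)). y[0] = 5×1 + 5×4 + 1×5 + 5×1 + 4×4 = 51; y[1] = 5×4 + 5×1 + 1×4 + 5×5 + 4×1 = 58; y[2] = 5×1 + 5×4 + 1×1 + 5×4 + 4×5 = 66; y[3] = 5×5 + 5×1 + 1×4 + 5×1 + 4×4 = 55; y[4] = 5×4 + 5×5 + 1×1 + 5×4 + 4×1 = 70. Result: [51, 58, 66, 55, 70]

[51, 58, 66, 55, 70]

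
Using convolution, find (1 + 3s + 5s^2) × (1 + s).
Ascending coefficients: a = [1, 3, 5], b = [1, 1]. c[0] = 1×1 = 1; c[1] = 1×1 + 3×1 = 4; c[2] = 3×1 + 5×1 = 8; c[3] = 5×1 = 5. Result coefficients: [1, 4, 8, 5] → 1 + 4s + 8s^2 + 5s^3

1 + 4s + 8s^2 + 5s^3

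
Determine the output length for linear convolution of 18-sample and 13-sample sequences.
Linear/full convolution length: m + n - 1 = 18 + 13 - 1 = 30

30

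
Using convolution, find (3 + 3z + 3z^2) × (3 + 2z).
Ascending coefficients: a = [3, 3, 3], b = [3, 2]. c[0] = 3×3 = 9; c[1] = 3×2 + 3×3 = 15; c[2] = 3×2 + 3×3 = 15; c[3] = 3×2 = 6. Result coefficients: [9, 15, 15, 6] → 9 + 15z + 15z^2 + 6z^3

9 + 15z + 15z^2 + 6z^3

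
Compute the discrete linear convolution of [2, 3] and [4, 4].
y[0] = 2×4 = 8; y[1] = 2×4 + 3×4 = 20; y[2] = 3×4 = 12

[8, 20, 12]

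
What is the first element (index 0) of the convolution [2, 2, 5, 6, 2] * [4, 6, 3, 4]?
Use y[k] = Σ_i a[i]·b[k-i] at k=0. y[0] = 2×4 = 8

8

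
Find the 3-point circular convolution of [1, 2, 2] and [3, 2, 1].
Use y[k] = Σ_j x[j]·h[(k-j) mod 3]. y[0] = 1×3 + 2×1 + 2×2 = 9; y[1] = 1×2 + 2×3 + 2×1 = 10; y[2] = 1×1 + 2×2 + 2×3 = 11. Result: [9, 10, 11]

[9, 10, 11]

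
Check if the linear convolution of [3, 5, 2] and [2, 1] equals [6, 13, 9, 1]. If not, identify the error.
Recompute linear convolution of [3, 5, 2] and [2, 1]: y[0] = 3×2 = 6; y[1] = 3×1 + 5×2 = 13; y[2] = 5×1 + 2×2 = 9; y[3] = 2×1 = 2 → [6, 13, 9, 2]. Compare to given [6, 13, 9, 1]: they differ at index 3: given 1, correct 2, so answer: No

No. Error at index 3: given 1, correct 2.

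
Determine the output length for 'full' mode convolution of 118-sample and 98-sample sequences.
Linear/full convolution length: m + n - 1 = 118 + 98 - 1 = 215

215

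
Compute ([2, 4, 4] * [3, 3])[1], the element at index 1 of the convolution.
Use y[k] = Σ_i a[i]·b[k-i] at k=1. y[1] = 2×3 + 4×3 = 18

18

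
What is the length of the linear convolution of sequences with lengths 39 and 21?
Linear/full convolution length: m + n - 1 = 39 + 21 - 1 = 59

59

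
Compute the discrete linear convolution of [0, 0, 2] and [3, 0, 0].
y[0] = 0×3 = 0; y[1] = 0×0 + 0×3 = 0; y[2] = 0×0 + 0×0 + 2×3 = 6; y[3] = 0×0 + 2×0 = 0; y[4] = 2×0 = 0

[0, 0, 6, 0, 0]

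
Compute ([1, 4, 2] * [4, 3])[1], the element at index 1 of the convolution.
Use y[k] = Σ_i a[i]·b[k-i] at k=1. y[1] = 1×3 + 4×4 = 19

19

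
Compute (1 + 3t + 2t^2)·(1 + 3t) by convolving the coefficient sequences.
Ascending coefficients: a = [1, 3, 2], b = [1, 3]. c[0] = 1×1 = 1; c[1] = 1×3 + 3×1 = 6; c[2] = 3×3 + 2×1 = 11; c[3] = 2×3 = 6. Result coefficients: [1, 6, 11, 6] → 1 + 6t + 11t^2 + 6t^3

1 + 6t + 11t^2 + 6t^3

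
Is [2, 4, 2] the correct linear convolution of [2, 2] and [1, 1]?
Recompute linear convolution of [2, 2] and [1, 1]: y[0] = 2×1 = 2; y[1] = 2×1 + 2×1 = 4; y[2] = 2×1 = 2 → [2, 4, 2]. Given [2, 4, 2] matches, so answer: Yes

Yes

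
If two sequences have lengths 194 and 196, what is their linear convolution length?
Linear/full convolution length: m + n - 1 = 194 + 196 - 1 = 389

389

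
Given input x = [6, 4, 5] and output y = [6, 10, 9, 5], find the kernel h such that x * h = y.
Output length 4 = len(x) + len(h) - 1 ⇒ len(h) = 2. Solve h forward using h[k] = (y[k] - Σ_{i≥1} x[i]·h[k-i]) / x[0]: h[0] = y[0] / x[0] = 6 / 6 = 1; h[1] = (y[1] - 4×1) / x[0] = (10 - 4×1) / 6 = 1. So h = [1, 1]. Forward-check [6, 4, 5] * [1, 1]: y[0] = 6×1 = 6; y[1] = 6×1 + 4×1 = 10; y[2] = 4×1 + 5×1 = 9; y[3] = 5×1 = 5 → [6, 10, 9, 5] ✓

[1, 1]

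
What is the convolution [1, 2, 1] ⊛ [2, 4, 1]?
y[0] = 1×2 = 2; y[1] = 1×4 + 2×2 = 8; y[2] = 1×1 + 2×4 + 1×2 = 11; y[3] = 2×1 + 1×4 = 6; y[4] = 1×1 = 1

[2, 8, 11, 6, 1]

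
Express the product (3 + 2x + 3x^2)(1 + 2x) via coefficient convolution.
Ascending coefficients: a = [3, 2, 3], b = [1, 2]. c[0] = 3×1 = 3; c[1] = 3×2 + 2×1 = 8; c[2] = 2×2 + 3×1 = 7; c[3] = 3×2 = 6. Result coefficients: [3, 8, 7, 6] → 3 + 8x + 7x^2 + 6x^3

3 + 8x + 7x^2 + 6x^3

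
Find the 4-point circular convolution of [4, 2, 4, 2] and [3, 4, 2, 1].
Use y[k] = Σ_j f[j]·g[(k-j) mod 4]. y[0] = 4×3 + 2×1 + 4×2 + 2×4 = 30; y[1] = 4×4 + 2×3 + 4×1 + 2×2 = 30; y[2] = 4×2 + 2×4 + 4×3 + 2×1 = 30; y[3] = 4×1 + 2×2 + 4×4 + 2×3 = 30. Result: [30, 30, 30, 30]

[30, 30, 30, 30]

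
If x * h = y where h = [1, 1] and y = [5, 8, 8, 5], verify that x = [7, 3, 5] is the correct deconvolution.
Forward-compute [7, 3, 5] * [1, 1]: y[0] = 7×1 = 7; y[1] = 7×1 + 3×1 = 10; y[2] = 3×1 + 5×1 = 8; y[3] = 5×1 = 5 → [7, 10, 8, 5]. Does not match given y = [5, 8, 8, 5].

Not verified. [7, 3, 5] * [1, 1] = [7, 10, 8, 5], which differs from [5, 8, 8, 5] at index 0.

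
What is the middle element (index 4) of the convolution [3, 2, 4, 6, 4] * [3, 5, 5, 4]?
Use y[k] = Σ_i a[i]·b[k-i] at k=4. y[4] = 2×4 + 4×5 + 6×5 + 4×3 = 70

70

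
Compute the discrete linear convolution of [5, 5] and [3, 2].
y[0] = 5×3 = 15; y[1] = 5×2 + 5×3 = 25; y[2] = 5×2 = 10

[15, 25, 10]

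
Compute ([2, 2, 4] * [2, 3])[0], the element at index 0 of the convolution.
Use y[k] = Σ_i a[i]·b[k-i] at k=0. y[0] = 2×2 = 4

4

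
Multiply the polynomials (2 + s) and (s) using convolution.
Ascending coefficients: a = [2, 1], b = [0, 1]. c[0] = 2×0 = 0; c[1] = 2×1 + 1×0 = 2; c[2] = 1×1 = 1. Result coefficients: [0, 2, 1] → 2s + s^2

2s + s^2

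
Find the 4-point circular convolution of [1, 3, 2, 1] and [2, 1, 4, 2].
Use y[k] = Σ_j s[j]·t[(k-j) mod 4]. y[0] = 1×2 + 3×2 + 2×4 + 1×1 = 17; y[1] = 1×1 + 3×2 + 2×2 + 1×4 = 15; y[2] = 1×4 + 3×1 + 2×2 + 1×2 = 13; y[3] = 1×2 + 3×4 + 2×1 + 1×2 = 18. Result: [17, 15, 13, 18]

[17, 15, 13, 18]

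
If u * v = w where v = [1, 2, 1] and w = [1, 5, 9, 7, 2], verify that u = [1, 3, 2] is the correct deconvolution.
Forward-compute [1, 3, 2] * [1, 2, 1]: w[0] = 1×1 = 1; w[1] = 1×2 + 3×1 = 5; w[2] = 1×1 + 3×2 + 2×1 = 9; w[3] = 3×1 + 2×2 = 7; w[4] = 2×1 = 2 → [1, 5, 9, 7, 2]. Matches given w = [1, 5, 9, 7, 2], so verified.

Verified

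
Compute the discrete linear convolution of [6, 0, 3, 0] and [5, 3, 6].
y[0] = 6×5 = 30; y[1] = 6×3 + 0×5 = 18; y[2] = 6×6 + 0×3 + 3×5 = 51; y[3] = 0×6 + 3×3 + 0×5 = 9; y[4] = 3×6 + 0×3 = 18; y[5] = 0×6 = 0

[30, 18, 51, 9, 18, 0]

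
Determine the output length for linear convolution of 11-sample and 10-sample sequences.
Linear/full convolution length: m + n - 1 = 11 + 10 - 1 = 20

20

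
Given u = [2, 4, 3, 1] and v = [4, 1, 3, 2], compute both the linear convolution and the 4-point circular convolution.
Linear: y_lin[0] = 2×4 = 8; y_lin[1] = 2×1 + 4×4 = 18; y_lin[2] = 2×3 + 4×1 + 3×4 = 22; y_lin[3] = 2×2 + 4×3 + 3×1 + 1×4 = 23; y_lin[4] = 4×2 + 3×3 + 1×1 = 18; y_lin[5] = 3×2 + 1×3 = 9; y_lin[6] = 1×2 = 2 → [8, 18, 22, 23, 18, 9, 2]. Circular (length 4): y[0] = 2×4 + 4×2 + 3×3 + 1×1 = 26; y[1] = 2×1 + 4×4 + 3×2 + 1×3 = 27; y[2] = 2×3 + 4×1 + 3×4 + 1×2 = 24; y[3] = 2×2 + 4×3 + 3×1 + 1×4 = 23 → [26, 27, 24, 23]

Linear: [8, 18, 22, 23, 18, 9, 2], Circular: [26, 27, 24, 23]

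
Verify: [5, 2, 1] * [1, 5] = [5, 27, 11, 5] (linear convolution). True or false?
Recompute linear convolution of [5, 2, 1] and [1, 5]: y[0] = 5×1 = 5; y[1] = 5×5 + 2×1 = 27; y[2] = 2×5 + 1×1 = 11; y[3] = 1×5 = 5 → [5, 27, 11, 5]. Given [5, 27, 11, 5] matches, so answer: Yes

Yes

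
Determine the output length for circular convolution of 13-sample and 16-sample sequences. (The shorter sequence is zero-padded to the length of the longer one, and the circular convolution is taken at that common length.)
Circular convolution (zero-padding the shorter input) has length max(m, n) = max(13, 16) = 16

16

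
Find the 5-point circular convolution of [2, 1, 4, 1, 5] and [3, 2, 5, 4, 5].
Use y[k] = Σ_j a[j]·b[(k-j) mod 5]. y[0] = 2×3 + 1×5 + 4×4 + 1×5 + 5×2 = 42; y[1] = 2×2 + 1×3 + 4×5 + 1×4 + 5×5 = 56; y[2] = 2×5 + 1×2 + 4×3 + 1×5 + 5×4 = 49; y[3] = 2×4 + 1×5 + 4×2 + 1×3 + 5×5 = 49; y[4] = 2×5 + 1×4 + 4×5 + 1×2 + 5×3 = 51. Result: [42, 56, 49, 49, 51]

[42, 56, 49, 49, 51]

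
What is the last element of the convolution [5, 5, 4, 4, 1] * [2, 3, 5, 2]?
Use y[k] = Σ_i a[i]·b[k-i] at k=7. y[7] = 1×2 = 2

2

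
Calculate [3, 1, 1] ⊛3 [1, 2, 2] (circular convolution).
Use y[k] = Σ_j x[j]·h[(k-j) mod 3]. y[0] = 3×1 + 1×2 + 1×2 = 7; y[1] = 3×2 + 1×1 + 1×2 = 9; y[2] = 3×2 + 1×2 + 1×1 = 9. Result: [7, 9, 9]

[7, 9, 9]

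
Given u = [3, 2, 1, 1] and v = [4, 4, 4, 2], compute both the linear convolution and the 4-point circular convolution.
Linear: y_lin[0] = 3×4 = 12; y_lin[1] = 3×4 + 2×4 = 20; y_lin[2] = 3×4 + 2×4 + 1×4 = 24; y_lin[3] = 3×2 + 2×4 + 1×4 + 1×4 = 22; y_lin[4] = 2×2 + 1×4 + 1×4 = 12; y_lin[5] = 1×2 + 1×4 = 6; y_lin[6] = 1×2 = 2 → [12, 20, 24, 22, 12, 6, 2]. Circular (length 4): y[0] = 3×4 + 2×2 + 1×4 + 1×4 = 24; y[1] = 3×4 + 2×4 + 1×2 + 1×4 = 26; y[2] = 3×4 + 2×4 + 1×4 + 1×2 = 26; y[3] = 3×2 + 2×4 + 1×4 + 1×4 = 22 → [24, 26, 26, 22]

Linear: [12, 20, 24, 22, 12, 6, 2], Circular: [24, 26, 26, 22]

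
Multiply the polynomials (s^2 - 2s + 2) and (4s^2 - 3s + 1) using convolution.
Ascending coefficients: a = [2, -2, 1], b = [1, -3, 4]. c[0] = 2×1 = 2; c[1] = 2×-3 + -2×1 = -8; c[2] = 2×4 + -2×-3 + 1×1 = 15; c[3] = -2×4 + 1×-3 = -11; c[4] = 1×4 = 4. Result coefficients: [2, -8, 15, -11, 4] → 4s^4 - 11s^3 + 15s^2 - 8s + 2

4s^4 - 11s^3 + 15s^2 - 8s + 2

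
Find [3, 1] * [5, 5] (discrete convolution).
y[0] = 3×5 = 15; y[1] = 3×5 + 1×5 = 20; y[2] = 1×5 = 5

[15, 20, 5]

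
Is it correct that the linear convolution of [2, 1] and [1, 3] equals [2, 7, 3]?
Recompute linear convolution of [2, 1] and [1, 3]: y[0] = 2×1 = 2; y[1] = 2×3 + 1×1 = 7; y[2] = 1×3 = 3 → [2, 7, 3]. Given [2, 7, 3] matches, so answer: Yes

Yes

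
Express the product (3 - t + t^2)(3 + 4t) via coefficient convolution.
Ascending coefficients: a = [3, -1, 1], b = [3, 4]. c[0] = 3×3 = 9; c[1] = 3×4 + -1×3 = 9; c[2] = -1×4 + 1×3 = -1; c[3] = 1×4 = 4. Result coefficients: [9, 9, -1, 4] → 9 + 9t - t^2 + 4t^3

9 + 9t - t^2 + 4t^3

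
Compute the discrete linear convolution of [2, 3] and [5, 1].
y[0] = 2×5 = 10; y[1] = 2×1 + 3×5 = 17; y[2] = 3×1 = 3

[10, 17, 3]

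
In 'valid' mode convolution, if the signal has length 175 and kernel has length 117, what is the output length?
'Valid' mode counts only positions where the kernel fully overlaps the signal: m - n + 1 = 175 - 117 + 1 = 59

59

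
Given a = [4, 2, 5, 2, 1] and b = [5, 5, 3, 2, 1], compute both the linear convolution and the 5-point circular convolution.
Linear: y_lin[0] = 4×5 = 20; y_lin[1] = 4×5 + 2×5 = 30; y_lin[2] = 4×3 + 2×5 + 5×5 = 47; y_lin[3] = 4×2 + 2×3 + 5×5 + 2×5 = 49; y_lin[4] = 4×1 + 2×2 + 5×3 + 2×5 + 1×5 = 38; y_lin[5] = 2×1 + 5×2 + 2×3 + 1×5 = 23; y_lin[6] = 5×1 + 2×2 + 1×3 = 12; y_lin[7] = 2×1 + 1×2 = 4; y_lin[8] = 1×1 = 1 → [20, 30, 47, 49, 38, 23, 12, 4, 1]. Circular (length 5): y[0] = 4×5 + 2×1 + 5×2 + 2×3 + 1×5 = 43; y[1] = 4×5 + 2×5 + 5×1 + 2×2 + 1×3 = 42; y[2] = 4×3 + 2×5 + 5×5 + 2×1 + 1×2 = 51; y[3] = 4×2 + 2×3 + 5×5 + 2×5 + 1×1 = 50; y[4] = 4×1 + 2×2 + 5×3 + 2×5 + 1×5 = 38 → [43, 42, 51, 50, 38]

Linear: [20, 30, 47, 49, 38, 23, 12, 4, 1], Circular: [43, 42, 51, 50, 38]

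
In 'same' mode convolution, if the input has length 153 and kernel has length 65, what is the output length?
'Same' mode returns an output with the same length as the input: 153

153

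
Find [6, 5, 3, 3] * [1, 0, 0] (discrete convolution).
y[0] = 6×1 = 6; y[1] = 6×0 + 5×1 = 5; y[2] = 6×0 + 5×0 + 3×1 = 3; y[3] = 5×0 + 3×0 + 3×1 = 3; y[4] = 3×0 + 3×0 = 0; y[5] = 3×0 = 0

[6, 5, 3, 3, 0, 0]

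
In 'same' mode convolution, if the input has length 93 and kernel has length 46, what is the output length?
'Same' mode returns an output with the same length as the input: 93

93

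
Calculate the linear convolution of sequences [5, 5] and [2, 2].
y[0] = 5×2 = 10; y[1] = 5×2 + 5×2 = 20; y[2] = 5×2 = 10

[10, 20, 10]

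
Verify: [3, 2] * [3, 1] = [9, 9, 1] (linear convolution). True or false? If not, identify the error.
Recompute linear convolution of [3, 2] and [3, 1]: y[0] = 3×3 = 9; y[1] = 3×1 + 2×3 = 9; y[2] = 2×1 = 2 → [9, 9, 2]. Compare to given [9, 9, 1]: they differ at index 2: given 1, correct 2, so answer: No

No. Error at index 2: given 1, correct 2.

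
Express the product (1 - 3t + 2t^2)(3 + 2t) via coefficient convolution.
Ascending coefficients: a = [1, -3, 2], b = [3, 2]. c[0] = 1×3 = 3; c[1] = 1×2 + -3×3 = -7; c[2] = -3×2 + 2×3 = 0; c[3] = 2×2 = 4. Result coefficients: [3, -7, 0, 4] → 3 - 7t + 4t^3

3 - 7t + 4t^3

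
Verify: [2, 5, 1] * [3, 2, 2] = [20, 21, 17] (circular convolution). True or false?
Recompute circular convolution of [2, 5, 1] and [3, 2, 2]: y[0] = 2×3 + 5×2 + 1×2 = 18; y[1] = 2×2 + 5×3 + 1×2 = 21; y[2] = 2×2 + 5×2 + 1×3 = 17 → [18, 21, 17]. Compare to given [20, 21, 17]: they differ at index 0: given 20, correct 18, so answer: No

No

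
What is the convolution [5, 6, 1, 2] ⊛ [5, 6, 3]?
y[0] = 5×5 = 25; y[1] = 5×6 + 6×5 = 60; y[2] = 5×3 + 6×6 + 1×5 = 56; y[3] = 6×3 + 1×6 + 2×5 = 34; y[4] = 1×3 + 2×6 = 15; y[5] = 2×3 = 6

[25, 60, 56, 34, 15, 6]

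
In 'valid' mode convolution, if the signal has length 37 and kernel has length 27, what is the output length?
'Valid' mode counts only positions where the kernel fully overlaps the signal: m - n + 1 = 37 - 27 + 1 = 11

11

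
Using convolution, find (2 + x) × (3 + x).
Ascending coefficients: a = [2, 1], b = [3, 1]. c[0] = 2×3 = 6; c[1] = 2×1 + 1×3 = 5; c[2] = 1×1 = 1. Result coefficients: [6, 5, 1] → 6 + 5x + x^2

6 + 5x + x^2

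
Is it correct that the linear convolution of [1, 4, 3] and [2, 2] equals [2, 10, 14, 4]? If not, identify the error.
Recompute linear convolution of [1, 4, 3] and [2, 2]: y[0] = 1×2 = 2; y[1] = 1×2 + 4×2 = 10; y[2] = 4×2 + 3×2 = 14; y[3] = 3×2 = 6 → [2, 10, 14, 6]. Compare to given [2, 10, 14, 4]: they differ at index 3: given 4, correct 6, so answer: No

No. Error at index 3: given 4, correct 6.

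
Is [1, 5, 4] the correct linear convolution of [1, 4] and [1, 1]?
Recompute linear convolution of [1, 4] and [1, 1]: y[0] = 1×1 = 1; y[1] = 1×1 + 4×1 = 5; y[2] = 4×1 = 4 → [1, 5, 4]. Given [1, 5, 4] matches, so answer: Yes

Yes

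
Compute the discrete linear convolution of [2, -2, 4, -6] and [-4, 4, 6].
y[0] = 2×-4 = -8; y[1] = 2×4 + -2×-4 = 16; y[2] = 2×6 + -2×4 + 4×-4 = -12; y[3] = -2×6 + 4×4 + -6×-4 = 28; y[4] = 4×6 + -6×4 = 0; y[5] = -6×6 = -36

[-8, 16, -12, 28, 0, -36]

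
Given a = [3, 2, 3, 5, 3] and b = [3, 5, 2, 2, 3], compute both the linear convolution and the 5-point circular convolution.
Linear: y_lin[0] = 3×3 = 9; y_lin[1] = 3×5 + 2×3 = 21; y_lin[2] = 3×2 + 2×5 + 3×3 = 25; y_lin[3] = 3×2 + 2×2 + 3×5 + 5×3 = 40; y_lin[4] = 3×3 + 2×2 + 3×2 + 5×5 + 3×3 = 53; y_lin[5] = 2×3 + 3×2 + 5×2 + 3×5 = 37; y_lin[6] = 3×3 + 5×2 + 3×2 = 25; y_lin[7] = 5×3 + 3×2 = 21; y_lin[8] = 3×3 = 9 → [9, 21, 25, 40, 53, 37, 25, 21, 9]. Circular (length 5): y[0] = 3×3 + 2×3 + 3×2 + 5×2 + 3×5 = 46; y[1] = 3×5 + 2×3 + 3×3 + 5×2 + 3×2 = 46; y[2] = 3×2 + 2×5 + 3×3 + 5×3 + 3×2 = 46; y[3] = 3×2 + 2×2 + 3×5 + 5×3 + 3×3 = 49; y[4] = 3×3 + 2×2 + 3×2 + 5×5 + 3×3 = 53 → [46, 46, 46, 49, 53]

Linear: [9, 21, 25, 40, 53, 37, 25, 21, 9], Circular: [46, 46, 46, 49, 53]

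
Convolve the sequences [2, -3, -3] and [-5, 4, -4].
y[0] = 2×-5 = -10; y[1] = 2×4 + -3×-5 = 23; y[2] = 2×-4 + -3×4 + -3×-5 = -5; y[3] = -3×-4 + -3×4 = 0; y[4] = -3×-4 = 12

[-10, 23, -5, 0, 12]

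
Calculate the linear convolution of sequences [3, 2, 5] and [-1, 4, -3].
y[0] = 3×-1 = -3; y[1] = 3×4 + 2×-1 = 10; y[2] = 3×-3 + 2×4 + 5×-1 = -6; y[3] = 2×-3 + 5×4 = 14; y[4] = 5×-3 = -15

[-3, 10, -6, 14, -15]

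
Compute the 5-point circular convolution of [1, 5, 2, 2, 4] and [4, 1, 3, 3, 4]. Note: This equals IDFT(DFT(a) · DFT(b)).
Either evaluate y[k] = Σ_j a[j]·b[(k-j) mod 5] directly, or use IDFT(DFT(a) · DFT(b)). y[0] = 1×4 + 5×4 + 2×3 + 2×3 + 4×1 = 40; y[1] = 1×1 + 5×4 + 2×4 + 2×3 + 4×3 = 47; y[2] = 1×3 + 5×1 + 2×4 + 2×4 + 4×3 = 36; y[3] = 1×3 + 5×3 + 2×1 + 2×4 + 4×4 = 44; y[4] = 1×4 + 5×3 + 2×3 + 2×1 + 4×4 = 43. Result: [40, 47, 36, 44, 43]

[40, 47, 36, 44, 43]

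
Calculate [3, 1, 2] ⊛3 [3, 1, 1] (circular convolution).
Use y[k] = Σ_j u[j]·v[(k-j) mod 3]. y[0] = 3×3 + 1×1 + 2×1 = 12; y[1] = 3×1 + 1×3 + 2×1 = 8; y[2] = 3×1 + 1×1 + 2×3 = 10. Result: [12, 8, 10]

[12, 8, 10]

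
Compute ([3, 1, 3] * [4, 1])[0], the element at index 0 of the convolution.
Use y[k] = Σ_i a[i]·b[k-i] at k=0. y[0] = 3×4 = 12

12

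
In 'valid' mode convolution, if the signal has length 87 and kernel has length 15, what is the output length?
'Valid' mode counts only positions where the kernel fully overlaps the signal: m - n + 1 = 87 - 15 + 1 = 73

73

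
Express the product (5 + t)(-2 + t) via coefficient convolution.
Ascending coefficients: a = [5, 1], b = [-2, 1]. c[0] = 5×-2 = -10; c[1] = 5×1 + 1×-2 = 3; c[2] = 1×1 = 1. Result coefficients: [-10, 3, 1] → -10 + 3t + t^2

-10 + 3t + t^2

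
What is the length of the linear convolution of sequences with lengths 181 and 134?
Linear/full convolution length: m + n - 1 = 181 + 134 - 1 = 314

314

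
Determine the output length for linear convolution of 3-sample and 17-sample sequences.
Linear/full convolution length: m + n - 1 = 3 + 17 - 1 = 19

19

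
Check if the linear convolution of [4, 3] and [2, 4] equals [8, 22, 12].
Recompute linear convolution of [4, 3] and [2, 4]: y[0] = 4×2 = 8; y[1] = 4×4 + 3×2 = 22; y[2] = 3×4 = 12 → [8, 22, 12]. Given [8, 22, 12] matches, so answer: Yes

Yes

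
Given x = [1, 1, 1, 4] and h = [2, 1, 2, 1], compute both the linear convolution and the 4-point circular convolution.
Linear: y_lin[0] = 1×2 = 2; y_lin[1] = 1×1 + 1×2 = 3; y_lin[2] = 1×2 + 1×1 + 1×2 = 5; y_lin[3] = 1×1 + 1×2 + 1×1 + 4×2 = 12; y_lin[4] = 1×1 + 1×2 + 4×1 = 7; y_lin[5] = 1×1 + 4×2 = 9; y_lin[6] = 4×1 = 4 → [2, 3, 5, 12, 7, 9, 4]. Circular (length 4): y[0] = 1×2 + 1×1 + 1×2 + 4×1 = 9; y[1] = 1×1 + 1×2 + 1×1 + 4×2 = 12; y[2] = 1×2 + 1×1 + 1×2 + 4×1 = 9; y[3] = 1×1 + 1×2 + 1×1 + 4×2 = 12 → [9, 12, 9, 12]

Linear: [2, 3, 5, 12, 7, 9, 4], Circular: [9, 12, 9, 12]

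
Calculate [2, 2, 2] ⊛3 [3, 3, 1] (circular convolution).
Use y[k] = Σ_j s[j]·t[(k-j) mod 3]. y[0] = 2×3 + 2×1 + 2×3 = 14; y[1] = 2×3 + 2×3 + 2×1 = 14; y[2] = 2×1 + 2×3 + 2×3 = 14. Result: [14, 14, 14]

[14, 14, 14]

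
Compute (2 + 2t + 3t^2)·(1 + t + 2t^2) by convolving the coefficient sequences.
Ascending coefficients: a = [2, 2, 3], b = [1, 1, 2]. c[0] = 2×1 = 2; c[1] = 2×1 + 2×1 = 4; c[2] = 2×2 + 2×1 + 3×1 = 9; c[3] = 2×2 + 3×1 = 7; c[4] = 3×2 = 6. Result coefficients: [2, 4, 9, 7, 6] → 2 + 4t + 9t^2 + 7t^3 + 6t^4

2 + 4t + 9t^2 + 7t^3 + 6t^4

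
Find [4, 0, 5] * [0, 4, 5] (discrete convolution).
y[0] = 4×0 = 0; y[1] = 4×4 + 0×0 = 16; y[2] = 4×5 + 0×4 + 5×0 = 20; y[3] = 0×5 + 5×4 = 20; y[4] = 5×5 = 25

[0, 16, 20, 20, 25]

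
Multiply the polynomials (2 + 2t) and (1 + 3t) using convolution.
Ascending coefficients: a = [2, 2], b = [1, 3]. c[0] = 2×1 = 2; c[1] = 2×3 + 2×1 = 8; c[2] = 2×3 = 6. Result coefficients: [2, 8, 6] → 2 + 8t + 6t^2

2 + 8t + 6t^2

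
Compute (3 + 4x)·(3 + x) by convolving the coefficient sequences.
Ascending coefficients: a = [3, 4], b = [3, 1]. c[0] = 3×3 = 9; c[1] = 3×1 + 4×3 = 15; c[2] = 4×1 = 4. Result coefficients: [9, 15, 4] → 9 + 15x + 4x^2

9 + 15x + 4x^2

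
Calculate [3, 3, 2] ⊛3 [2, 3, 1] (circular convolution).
Use y[k] = Σ_j a[j]·b[(k-j) mod 3]. y[0] = 3×2 + 3×1 + 2×3 = 15; y[1] = 3×3 + 3×2 + 2×1 = 17; y[2] = 3×1 + 3×3 + 2×2 = 16. Result: [15, 17, 16]

[15, 17, 16]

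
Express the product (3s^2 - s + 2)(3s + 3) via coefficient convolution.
Ascending coefficients: a = [2, -1, 3], b = [3, 3]. c[0] = 2×3 = 6; c[1] = 2×3 + -1×3 = 3; c[2] = -1×3 + 3×3 = 6; c[3] = 3×3 = 9. Result coefficients: [6, 3, 6, 9] → 9s^3 + 6s^2 + 3s + 6

9s^3 + 6s^2 + 3s + 6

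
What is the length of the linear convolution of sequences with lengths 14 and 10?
Linear/full convolution length: m + n - 1 = 14 + 10 - 1 = 23

23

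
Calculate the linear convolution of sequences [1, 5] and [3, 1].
y[0] = 1×3 = 3; y[1] = 1×1 + 5×3 = 16; y[2] = 5×1 = 5

[3, 16, 5]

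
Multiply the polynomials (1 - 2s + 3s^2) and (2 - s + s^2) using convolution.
Ascending coefficients: a = [1, -2, 3], b = [2, -1, 1]. c[0] = 1×2 = 2; c[1] = 1×-1 + -2×2 = -5; c[2] = 1×1 + -2×-1 + 3×2 = 9; c[3] = -2×1 + 3×-1 = -5; c[4] = 3×1 = 3. Result coefficients: [2, -5, 9, -5, 3] → 2 - 5s + 9s^2 - 5s^3 + 3s^4

2 - 5s + 9s^2 - 5s^3 + 3s^4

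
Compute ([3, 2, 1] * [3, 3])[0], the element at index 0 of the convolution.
Use y[k] = Σ_i a[i]·b[k-i] at k=0. y[0] = 3×3 = 9

9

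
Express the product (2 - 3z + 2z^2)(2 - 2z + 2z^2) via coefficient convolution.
Ascending coefficients: a = [2, -3, 2], b = [2, -2, 2]. c[0] = 2×2 = 4; c[1] = 2×-2 + -3×2 = -10; c[2] = 2×2 + -3×-2 + 2×2 = 14; c[3] = -3×2 + 2×-2 = -10; c[4] = 2×2 = 4. Result coefficients: [4, -10, 14, -10, 4] → 4 - 10z + 14z^2 - 10z^3 + 4z^4

4 - 10z + 14z^2 - 10z^3 + 4z^4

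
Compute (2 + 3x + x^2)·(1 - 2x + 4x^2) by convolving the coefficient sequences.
Ascending coefficients: a = [2, 3, 1], b = [1, -2, 4]. c[0] = 2×1 = 2; c[1] = 2×-2 + 3×1 = -1; c[2] = 2×4 + 3×-2 + 1×1 = 3; c[3] = 3×4 + 1×-2 = 10; c[4] = 1×4 = 4. Result coefficients: [2, -1, 3, 10, 4] → 2 - x + 3x^2 + 10x^3 + 4x^4

2 - x + 3x^2 + 10x^3 + 4x^4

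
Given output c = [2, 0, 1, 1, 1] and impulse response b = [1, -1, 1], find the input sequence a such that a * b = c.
Deconvolve c=[2, 0, 1, 1, 1] by b=[1, -1, 1]. Since b[0]=1, solve forward: a[0] = c[0] / 1 = 2; a[1] = (c[1] - 2×-1) / 1 = 2; a[2] = (c[2] - 2×-1 - 2×1) / 1 = 1. So a = [2, 2, 1]. Check by forward convolution: c[0] = 2×1 = 2; c[1] = 2×-1 + 2×1 = 0; c[2] = 2×1 + 2×-1 + 1×1 = 1; c[3] = 2×1 + 1×-1 = 1; c[4] = 1×1 = 1

[2, 2, 1]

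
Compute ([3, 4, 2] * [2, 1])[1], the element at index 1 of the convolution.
Use y[k] = Σ_i a[i]·b[k-i] at k=1. y[1] = 3×1 + 4×2 = 11

11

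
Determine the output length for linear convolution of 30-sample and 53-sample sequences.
Linear/full convolution length: m + n - 1 = 30 + 53 - 1 = 82

82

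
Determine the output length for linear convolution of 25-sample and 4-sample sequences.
Linear/full convolution length: m + n - 1 = 25 + 4 - 1 = 28

28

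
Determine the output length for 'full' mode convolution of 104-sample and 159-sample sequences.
Linear/full convolution length: m + n - 1 = 104 + 159 - 1 = 262

262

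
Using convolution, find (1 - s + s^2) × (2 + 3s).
Ascending coefficients: a = [1, -1, 1], b = [2, 3]. c[0] = 1×2 = 2; c[1] = 1×3 + -1×2 = 1; c[2] = -1×3 + 1×2 = -1; c[3] = 1×3 = 3. Result coefficients: [2, 1, -1, 3] → 2 + s - s^2 + 3s^3

2 + s - s^2 + 3s^3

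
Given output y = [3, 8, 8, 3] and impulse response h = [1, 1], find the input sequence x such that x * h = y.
Deconvolve y=[3, 8, 8, 3] by h=[1, 1]. Since h[0]=1, solve forward: x[0] = y[0] / 1 = 3; x[1] = (y[1] - 3×1) / 1 = 5; x[2] = (y[2] - 5×1) / 1 = 3. So x = [3, 5, 3]. Check by forward convolution: y[0] = 3×1 = 3; y[1] = 3×1 + 5×1 = 8; y[2] = 5×1 + 3×1 = 8; y[3] = 3×1 = 3

[3, 5, 3]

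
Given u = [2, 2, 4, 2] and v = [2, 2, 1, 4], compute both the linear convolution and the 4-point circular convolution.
Linear: y_lin[0] = 2×2 = 4; y_lin[1] = 2×2 + 2×2 = 8; y_lin[2] = 2×1 + 2×2 + 4×2 = 14; y_lin[3] = 2×4 + 2×1 + 4×2 + 2×2 = 22; y_lin[4] = 2×4 + 4×1 + 2×2 = 16; y_lin[5] = 4×4 + 2×1 = 18; y_lin[6] = 2×4 = 8 → [4, 8, 14, 22, 16, 18, 8]. Circular (length 4): y[0] = 2×2 + 2×4 + 4×1 + 2×2 = 20; y[1] = 2×2 + 2×2 + 4×4 + 2×1 = 26; y[2] = 2×1 + 2×2 + 4×2 + 2×4 = 22; y[3] = 2×4 + 2×1 + 4×2 + 2×2 = 22 → [20, 26, 22, 22]

Linear: [4, 8, 14, 22, 16, 18, 8], Circular: [20, 26, 22, 22]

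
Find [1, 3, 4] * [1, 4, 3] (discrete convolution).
y[0] = 1×1 = 1; y[1] = 1×4 + 3×1 = 7; y[2] = 1×3 + 3×4 + 4×1 = 19; y[3] = 3×3 + 4×4 = 25; y[4] = 4×3 = 12

[1, 7, 19, 25, 12]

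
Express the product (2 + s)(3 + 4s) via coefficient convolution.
Ascending coefficients: a = [2, 1], b = [3, 4]. c[0] = 2×3 = 6; c[1] = 2×4 + 1×3 = 11; c[2] = 1×4 = 4. Result coefficients: [6, 11, 4] → 6 + 11s + 4s^2

6 + 11s + 4s^2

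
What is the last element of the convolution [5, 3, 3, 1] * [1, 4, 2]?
Use y[k] = Σ_i a[i]·b[k-i] at k=5. y[5] = 1×2 = 2

2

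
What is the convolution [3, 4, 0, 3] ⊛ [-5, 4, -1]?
y[0] = 3×-5 = -15; y[1] = 3×4 + 4×-5 = -8; y[2] = 3×-1 + 4×4 + 0×-5 = 13; y[3] = 4×-1 + 0×4 + 3×-5 = -19; y[4] = 0×-1 + 3×4 = 12; y[5] = 3×-1 = -3

[-15, -8, 13, -19, 12, -3]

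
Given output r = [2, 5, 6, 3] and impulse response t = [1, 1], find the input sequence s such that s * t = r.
Deconvolve r=[2, 5, 6, 3] by t=[1, 1]. Since t[0]=1, solve forward: s[0] = r[0] / 1 = 2; s[1] = (r[1] - 2×1) / 1 = 3; s[2] = (r[2] - 3×1) / 1 = 3. So s = [2, 3, 3]. Check by forward convolution: r[0] = 2×1 = 2; r[1] = 2×1 + 3×1 = 5; r[2] = 3×1 + 3×1 = 6; r[3] = 3×1 = 3

[2, 3, 3]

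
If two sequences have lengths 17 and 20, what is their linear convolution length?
Linear/full convolution length: m + n - 1 = 17 + 20 - 1 = 36

36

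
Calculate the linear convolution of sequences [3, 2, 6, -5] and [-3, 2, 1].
y[0] = 3×-3 = -9; y[1] = 3×2 + 2×-3 = 0; y[2] = 3×1 + 2×2 + 6×-3 = -11; y[3] = 2×1 + 6×2 + -5×-3 = 29; y[4] = 6×1 + -5×2 = -4; y[5] = -5×1 = -5

[-9, 0, -11, 29, -4, -5]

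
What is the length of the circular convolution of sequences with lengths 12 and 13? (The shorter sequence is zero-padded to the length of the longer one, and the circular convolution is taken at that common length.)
Circular convolution (zero-padding the shorter input) has length max(m, n) = max(12, 13) = 13

13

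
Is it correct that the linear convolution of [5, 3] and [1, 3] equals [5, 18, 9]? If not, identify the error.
Recompute linear convolution of [5, 3] and [1, 3]: y[0] = 5×1 = 5; y[1] = 5×3 + 3×1 = 18; y[2] = 3×3 = 9 → [5, 18, 9]. Given [5, 18, 9] matches, so answer: Yes

Yes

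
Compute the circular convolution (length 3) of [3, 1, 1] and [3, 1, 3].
Use y[k] = Σ_j a[j]·b[(k-j) mod 3]. y[0] = 3×3 + 1×3 + 1×1 = 13; y[1] = 3×1 + 1×3 + 1×3 = 9; y[2] = 3×3 + 1×1 + 1×3 = 13. Result: [13, 9, 13]

[13, 9, 13]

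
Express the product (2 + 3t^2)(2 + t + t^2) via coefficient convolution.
Ascending coefficients: a = [2, 0, 3], b = [2, 1, 1]. c[0] = 2×2 = 4; c[1] = 2×1 + 0×2 = 2; c[2] = 2×1 + 0×1 + 3×2 = 8; c[3] = 0×1 + 3×1 = 3; c[4] = 3×1 = 3. Result coefficients: [4, 2, 8, 3, 3] → 4 + 2t + 8t^2 + 3t^3 + 3t^4

4 + 2t + 8t^2 + 3t^3 + 3t^4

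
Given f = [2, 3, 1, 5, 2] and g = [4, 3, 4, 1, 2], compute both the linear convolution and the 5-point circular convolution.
Linear: y_lin[0] = 2×4 = 8; y_lin[1] = 2×3 + 3×4 = 18; y_lin[2] = 2×4 + 3×3 + 1×4 = 21; y_lin[3] = 2×1 + 3×4 + 1×3 + 5×4 = 37; y_lin[4] = 2×2 + 3×1 + 1×4 + 5×3 + 2×4 = 34; y_lin[5] = 3×2 + 1×1 + 5×4 + 2×3 = 33; y_lin[6] = 1×2 + 5×1 + 2×4 = 15; y_lin[7] = 5×2 + 2×1 = 12; y_lin[8] = 2×2 = 4 → [8, 18, 21, 37, 34, 33, 15, 12, 4]. Circular (length 5): y[0] = 2×4 + 3×2 + 1×1 + 5×4 + 2×3 = 41; y[1] = 2×3 + 3×4 + 1×2 + 5×1 + 2×4 = 33; y[2] = 2×4 + 3×3 + 1×4 + 5×2 + 2×1 = 33; y[3] = 2×1 + 3×4 + 1×3 + 5×4 + 2×2 = 41; y[4] = 2×2 + 3×1 + 1×4 + 5×3 + 2×4 = 34 → [41, 33, 33, 41, 34]

Linear: [8, 18, 21, 37, 34, 33, 15, 12, 4], Circular: [41, 33, 33, 41, 34]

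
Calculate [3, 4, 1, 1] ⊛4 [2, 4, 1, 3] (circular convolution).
Use y[k] = Σ_j x[j]·h[(k-j) mod 4]. y[0] = 3×2 + 4×3 + 1×1 + 1×4 = 23; y[1] = 3×4 + 4×2 + 1×3 + 1×1 = 24; y[2] = 3×1 + 4×4 + 1×2 + 1×3 = 24; y[3] = 3×3 + 4×1 + 1×4 + 1×2 = 19. Result: [23, 24, 24, 19]

[23, 24, 24, 19]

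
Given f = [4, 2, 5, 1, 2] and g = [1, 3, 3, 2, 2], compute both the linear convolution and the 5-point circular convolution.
Linear: y_lin[0] = 4×1 = 4; y_lin[1] = 4×3 + 2×1 = 14; y_lin[2] = 4×3 + 2×3 + 5×1 = 23; y_lin[3] = 4×2 + 2×3 + 5×3 + 1×1 = 30; y_lin[4] = 4×2 + 2×2 + 5×3 + 1×3 + 2×1 = 32; y_lin[5] = 2×2 + 5×2 + 1×3 + 2×3 = 23; y_lin[6] = 5×2 + 1×2 + 2×3 = 18; y_lin[7] = 1×2 + 2×2 = 6; y_lin[8] = 2×2 = 4 → [4, 14, 23, 30, 32, 23, 18, 6, 4]. Circular (length 5): y[0] = 4×1 + 2×2 + 5×2 + 1×3 + 2×3 = 27; y[1] = 4×3 + 2×1 + 5×2 + 1×2 + 2×3 = 32; y[2] = 4×3 + 2×3 + 5×1 + 1×2 + 2×2 = 29; y[3] = 4×2 + 2×3 + 5×3 + 1×1 + 2×2 = 34; y[4] = 4×2 + 2×2 + 5×3 + 1×3 + 2×1 = 32 → [27, 32, 29, 34, 32]

Linear: [4, 14, 23, 30, 32, 23, 18, 6, 4], Circular: [27, 32, 29, 34, 32]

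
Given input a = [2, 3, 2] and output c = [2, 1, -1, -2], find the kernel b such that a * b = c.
Output length 4 = len(a) + len(b) - 1 ⇒ len(b) = 2. Solve b forward using b[k] = (c[k] - Σ_{i≥1} a[i]·b[k-i]) / a[0]: b[0] = c[0] / a[0] = 2 / 2 = 1; b[1] = (c[1] - 3×1) / a[0] = (1 - 3×1) / 2 = -1. So b = [1, -1]. Forward-check [2, 3, 2] * [1, -1]: c[0] = 2×1 = 2; c[1] = 2×-1 + 3×1 = 1; c[2] = 3×-1 + 2×1 = -1; c[3] = 2×-1 = -2 → [2, 1, -1, -2] ✓

[1, -1]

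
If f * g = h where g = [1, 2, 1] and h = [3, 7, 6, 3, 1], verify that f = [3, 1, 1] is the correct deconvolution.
Forward-compute [3, 1, 1] * [1, 2, 1]: h[0] = 3×1 = 3; h[1] = 3×2 + 1×1 = 7; h[2] = 3×1 + 1×2 + 1×1 = 6; h[3] = 1×1 + 1×2 = 3; h[4] = 1×1 = 1 → [3, 7, 6, 3, 1]. Matches given h = [3, 7, 6, 3, 1], so verified.

Verified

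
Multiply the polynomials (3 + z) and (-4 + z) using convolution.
Ascending coefficients: a = [3, 1], b = [-4, 1]. c[0] = 3×-4 = -12; c[1] = 3×1 + 1×-4 = -1; c[2] = 1×1 = 1. Result coefficients: [-12, -1, 1] → -12 - z + z^2

-12 - z + z^2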